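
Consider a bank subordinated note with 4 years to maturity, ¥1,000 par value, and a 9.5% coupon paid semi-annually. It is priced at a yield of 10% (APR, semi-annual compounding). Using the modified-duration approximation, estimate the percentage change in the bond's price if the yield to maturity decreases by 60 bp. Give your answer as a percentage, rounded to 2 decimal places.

+1.95%

Periodic yield y = 0.05. Modified duration first:
  t   CF        PV=CF/(1+0.05)^t    t·PV
  1        47.50        45.2381        45.2381
  2        47.50        43.0839        86.1678
  3        47.50        41.0323       123.0969
  4        47.50        39.0784       156.3135
  5        47.50        37.2175       186.0875
  6        47.50        35.4452       212.6714
  7        47.50        33.7574       236.3015
  8     1,047.50       708.9892     5,671.9139
  Σ                    983.8420     6,717.7905
P = 983.8420; D_Mac = 6.82812 half-year periods = 3.41406 yrs; D_mod = 3.41406/(1+0.05) = 3.25149 yrs.
ΔP/P ≈ -D_mod · Δy = -3.25149 × (-0.006) = +0.019509 = +1.9509%.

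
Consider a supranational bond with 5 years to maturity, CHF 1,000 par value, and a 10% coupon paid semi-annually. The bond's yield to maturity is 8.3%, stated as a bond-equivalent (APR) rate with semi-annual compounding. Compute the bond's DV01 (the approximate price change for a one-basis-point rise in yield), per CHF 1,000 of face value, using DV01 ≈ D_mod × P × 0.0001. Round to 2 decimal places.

CHF 0.42

Periodic yield y = 0.0415.
  t   CF        PV=CF/(1+0.0415)^t    t·PV
  1        50.00        48.0077        48.0077
  2        50.00        46.0947        92.1895
  3        50.00        44.2580       132.7741
  4        50.00        42.4945       169.9781
  5        50.00        40.8013       204.0063
  6        50.00        39.1755       235.0529
  7        50.00        37.6145       263.3014
  8        50.00        36.1157       288.9254
  9        50.00        34.6766       312.0894
  10    1,050.00       699.1922     6,991.9217
  Σ                  1,068.4307     8,738.2465
P = 1,068.4307; D_Mac = 8.17858 half-year periods = 4.08929 yrs; D_mod = 3.92635 yrs.
DV01 ≈ 3.92635 × 1,068.4307 × 0.0001 = 0.419503.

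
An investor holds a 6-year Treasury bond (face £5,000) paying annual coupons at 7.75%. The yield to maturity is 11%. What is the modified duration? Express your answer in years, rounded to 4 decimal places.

Periodic yield y = 0.11. First find Macaulay duration:
  t   CF        PV=CF/(1+0.11)^t    t·PV
  1       387.50       349.0991       349.0991
  2       387.50       314.5037       629.0074
  3       387.50       283.3367       850.0100
  4       387.50       255.2583     1,021.0330
  5       387.50       229.9624     1,149.8119
  6     5,387.50     2,880.3775    17,282.2650
  Σ                  4,312.5376    21,281.2265
P = 4,312.5376; Macaulay duration = 21,281.2265 / 4,312.5376 = 4.93473 years.
Modified duration = D_Mac / (1 + y) = 4.93473 / 1.11 = 4.44571 years.

4.4457 years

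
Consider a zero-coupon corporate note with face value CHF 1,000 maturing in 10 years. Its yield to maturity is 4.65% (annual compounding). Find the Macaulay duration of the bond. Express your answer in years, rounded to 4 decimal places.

A zero-coupon bond has a single cash flow at maturity, so its Macaulay duration equals its maturity: 10 years.

10.0000 years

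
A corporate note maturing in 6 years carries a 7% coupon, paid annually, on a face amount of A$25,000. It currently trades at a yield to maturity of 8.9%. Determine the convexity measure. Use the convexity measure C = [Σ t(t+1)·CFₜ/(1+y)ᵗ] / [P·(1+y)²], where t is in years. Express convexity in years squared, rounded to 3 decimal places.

28.071

With y = 0.089:
  t   CF        PV=CF/(1+0.089)^t    t·PV        t(t+1)·PV
  1     1,750.00     1,606.9789     1,606.9789       3,213.9578
  2     1,750.00     1,475.6464     2,951.2927       8,853.8781
  3     1,750.00     1,355.0472     4,065.1415      16,260.5659
  4     1,750.00     1,244.3041     4,977.2164      24,886.0819
  5     1,750.00     1,142.6117     5,713.0583      34,278.3497
  6    26,750.00    16,038.2326    96,229.3956     673,605.7694
  Σ                 22,862.8207   115,543.0833     761,098.6027
P = 22,862.8207.
Convexity = Σ t(t+1)·PV / [P·(1+y)²] = 761,098.6027 / (22,862.8207 × 1.185921) = 28.07084.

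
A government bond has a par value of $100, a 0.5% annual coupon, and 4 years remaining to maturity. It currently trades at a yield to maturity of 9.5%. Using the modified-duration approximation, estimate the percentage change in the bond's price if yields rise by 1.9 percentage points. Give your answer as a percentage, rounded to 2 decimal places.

Periodic yield y = 0.095. Modified duration first:
  t   CF        PV=CF/(1+0.095)^t    t·PV
  1         0.50         0.4566         0.4566
  2         0.50         0.4170         0.8340
  3         0.50         0.3808         1.1425
  4       100.50        69.9052       279.6209
  Σ                     71.1597       282.0540
P = 71.1597; D_Mac = 3.96368 yrs; D_mod = 3.96368/(1+0.095) = 3.61980 yrs.
ΔP/P ≈ -D_mod · Δy = -3.61980 × (+0.019) = -0.068776 = -6.8776%.

-6.88%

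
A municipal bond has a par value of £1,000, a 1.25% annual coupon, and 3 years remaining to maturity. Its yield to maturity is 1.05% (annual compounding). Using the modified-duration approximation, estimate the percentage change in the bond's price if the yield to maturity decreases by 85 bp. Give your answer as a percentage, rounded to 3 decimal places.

Periodic yield y = 0.0105. Modified duration first:
  t   CF        PV=CF/(1+0.0105)^t    t·PV
  1        12.50        12.3701        12.3701
  2        12.50        12.2416        24.4832
  3     1,012.50       981.2645     2,943.7934
  Σ                  1,005.8762     2,980.6467
P = 1,005.8762; D_Mac = 2.96323 yrs; D_mod = 2.96323/(1+0.0105) = 2.93244 yrs.
ΔP/P ≈ -D_mod · Δy = -2.93244 × (-0.0085) = +0.024926 = +2.4926%.

+2.493%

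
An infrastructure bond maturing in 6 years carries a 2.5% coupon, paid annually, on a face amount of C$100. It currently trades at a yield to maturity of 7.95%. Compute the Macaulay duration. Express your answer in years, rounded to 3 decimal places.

Periodic yield y = 0.0795. Discount each cash flow and weight by its year:
  t   CF        PV=CF/(1+0.0795)^t    t·PV
  1         2.50         2.3159         2.3159
  2         2.50         2.1453         4.2907
  3         2.50         1.9873         5.9620
  4         2.50         1.8410         7.3639
  5         2.50         1.7054         8.5270
  6       102.50        64.7721       388.6326
  Σ                     74.7670       417.0921
Price P = Σ PV = 74.7670.
Macaulay duration = Σ(t·PV) / P = 417.0921 / 74.7670 = 5.57856 years.

5.579 years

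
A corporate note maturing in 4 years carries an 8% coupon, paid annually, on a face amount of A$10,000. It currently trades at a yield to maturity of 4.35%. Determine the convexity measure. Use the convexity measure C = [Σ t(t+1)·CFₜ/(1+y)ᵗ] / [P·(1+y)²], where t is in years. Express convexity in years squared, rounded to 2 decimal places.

With y = 0.0435:
  t   CF        PV=CF/(1+0.0435)^t    t·PV        t(t+1)·PV
  1       800.00       766.6507       766.6507       1,533.3014
  2       800.00       734.6916     1,469.3832       4,408.1497
  3       800.00       704.0648     2,112.1944       8,448.7775
  4    10,800.00     9,108.6485    36,434.5939     182,172.9695
  Σ                 11,314.0556    40,782.8222     196,563.1980
P = 11,314.0556.
Convexity = Σ t(t+1)·PV / [P·(1+y)²] = 196,563.1980 / (11,314.0556 × 1.088892) = 15.95508.

15.96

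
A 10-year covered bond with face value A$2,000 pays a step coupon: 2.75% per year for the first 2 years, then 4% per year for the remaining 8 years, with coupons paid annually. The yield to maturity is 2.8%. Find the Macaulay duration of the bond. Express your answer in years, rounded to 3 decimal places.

8.679 years

Periodic yield y = 0.028. Discount each cash flow and weight by its year:
  t   CF        PV=CF/(1+0.028)^t    t·PV
  1        55.00        53.5019        53.5019
  2        55.00        52.0447       104.0894
  3        80.00        73.6395       220.9184
  4        80.00        71.6337       286.5349
  5        80.00        69.6826       348.4131
  6        80.00        67.7846       406.7078
  7        80.00        65.9384       461.5686
  8        80.00        64.1424       513.1390
  9        80.00        62.3953       561.5578
  10    2,080.00     1,578.0915    15,780.9153
  Σ                  2,158.8547    18,737.3462
Price P = Σ PV = 2,158.8547.
Macaulay duration = Σ(t·PV) / P = 18,737.3462 / 2,158.8547 = 8.67930 years.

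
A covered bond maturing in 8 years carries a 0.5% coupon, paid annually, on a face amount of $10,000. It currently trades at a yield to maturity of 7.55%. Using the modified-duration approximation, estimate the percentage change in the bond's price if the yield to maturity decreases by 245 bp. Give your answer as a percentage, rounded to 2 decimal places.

Periodic yield y = 0.0755. Modified duration first:
  t   CF        PV=CF/(1+0.0755)^t    t·PV
  1        50.00        46.4900        46.4900
  2        50.00        43.2264        86.4528
  3        50.00        40.1919       120.5758
  4        50.00        37.3705       149.4818
  5        50.00        34.7470       173.7352
  6        50.00        32.3078       193.8469
  7        50.00        30.0398       210.2786
  8    10,050.00     5,614.1336    44,913.0689
  Σ                  5,878.5071    45,893.9300
P = 5,878.5071; D_Mac = 7.80707 yrs; D_mod = 7.80707/(1+0.0755) = 7.25902 yrs.
ΔP/P ≈ -D_mod · Δy = -7.25902 × (-0.0245) = +0.177846 = +17.7846%.

+17.78%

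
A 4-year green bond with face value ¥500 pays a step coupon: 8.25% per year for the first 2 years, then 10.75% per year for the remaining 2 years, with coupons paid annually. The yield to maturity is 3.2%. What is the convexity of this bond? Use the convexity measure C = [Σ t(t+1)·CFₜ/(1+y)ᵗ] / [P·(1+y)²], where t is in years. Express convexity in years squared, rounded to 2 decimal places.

16.26

With y = 0.032:
  t   CF        PV=CF/(1+0.032)^t    t·PV        t(t+1)·PV
  1        41.25        39.9709        39.9709          79.9419
  2        41.25        38.7315        77.4630         232.3891
  3        53.75        48.9034       146.7103         586.8412
  4       553.75       488.1968     1,952.7873       9,763.9365
  Σ                    615.8027     2,216.9316      10,663.1087
P = 615.8027.
Convexity = Σ t(t+1)·PV / [P·(1+y)²] = 10,663.1087 / (615.8027 × 1.065024) = 16.25859.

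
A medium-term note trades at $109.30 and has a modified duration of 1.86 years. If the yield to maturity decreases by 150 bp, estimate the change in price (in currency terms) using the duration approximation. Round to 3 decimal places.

+$3.049

Duration approximation: ΔP/P ≈ -D_mod · Δy = -1.86 × (-0.015) = +0.027900.
ΔP ≈ 109.30 × (+0.027900) = +3.04947.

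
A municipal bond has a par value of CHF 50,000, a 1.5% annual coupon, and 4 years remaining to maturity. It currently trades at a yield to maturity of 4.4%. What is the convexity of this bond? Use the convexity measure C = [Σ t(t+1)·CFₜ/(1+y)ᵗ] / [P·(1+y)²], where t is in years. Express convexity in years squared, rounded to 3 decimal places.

With y = 0.044:
  t   CF        PV=CF/(1+0.044)^t    t·PV        t(t+1)·PV
  1       750.00       718.3908       718.3908       1,436.7816
  2       750.00       688.1138     1,376.2276       4,128.6828
  3       750.00       659.1128     1,977.3385       7,909.3540
  4    50,750.00    42,720.2762   170,881.1048     854,405.5241
  Σ                 44,785.8936   174,953.0617     867,880.3425
P = 44,785.8936.
Convexity = Σ t(t+1)·PV / [P·(1+y)²] = 867,880.3425 / (44,785.8936 × 1.089936) = 17.77942.

17.779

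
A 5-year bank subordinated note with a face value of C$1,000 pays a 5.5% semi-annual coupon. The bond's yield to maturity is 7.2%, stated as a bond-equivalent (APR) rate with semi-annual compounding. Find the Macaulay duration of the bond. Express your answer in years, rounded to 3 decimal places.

4.414 years

Periodic yield y = 0.036. Discount each cash flow and weight by its period:
  t   CF        PV=CF/(1+0.036)^t    t·PV
  1        27.50        26.5444        26.5444
  2        27.50        25.6220        51.2440
  3        27.50        24.7317        74.1950
  4        27.50        23.8723        95.4891
  5        27.50        23.0427       115.2136
  6        27.50        22.2420       133.4521
  7        27.50        21.4691       150.2839
  8        27.50        20.7231       165.7848
  9        27.50        20.0030       180.0269
  10    1,027.50       721.4135     7,214.1352
  Σ                    929.6638     8,206.3690
Price P = Σ PV = 929.6638.
Macaulay duration = Σ(t·PV) / P = 8,206.3690 / 929.6638 = 8.82724 half-year periods.
In years: 8.82724 / 2 = 4.41362 years.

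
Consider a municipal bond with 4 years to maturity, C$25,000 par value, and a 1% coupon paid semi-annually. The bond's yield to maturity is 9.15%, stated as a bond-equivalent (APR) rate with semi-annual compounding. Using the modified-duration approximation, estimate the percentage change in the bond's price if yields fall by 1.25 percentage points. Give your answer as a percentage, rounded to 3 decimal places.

+4.681%

Periodic yield y = 0.04575. Modified duration first:
  t   CF        PV=CF/(1+0.04575)^t    t·PV
  1       125.00       119.5314       119.5314
  2       125.00       114.3021       228.6042
  3       125.00       109.3016       327.9047
  4       125.00       104.5198       418.0792
  5       125.00        99.9472       499.7360
  6       125.00        95.5747       573.4480
  7       125.00        91.3934       639.7539
  8    25,125.00    17,566.4128   140,531.3025
  Σ                 18,300.9830   143,338.3599
P = 18,300.9830; D_Mac = 7.83228 half-year periods = 3.91614 yrs; D_mod = 3.91614/(1+0.04575) = 3.74481 yrs.
ΔP/P ≈ -D_mod · Δy = -3.74481 × (-0.0125) = +0.046810 = +4.6810%.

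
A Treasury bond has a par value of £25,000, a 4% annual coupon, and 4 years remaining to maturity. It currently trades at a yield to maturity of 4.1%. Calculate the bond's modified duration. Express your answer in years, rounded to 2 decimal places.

3.63 years

Periodic yield y = 0.041. First find Macaulay duration:
  t   CF        PV=CF/(1+0.041)^t    t·PV
  1     1,000.00       960.6148       960.6148
  2     1,000.00       922.7808     1,845.5616
  3     1,000.00       886.4369     2,659.3106
  4    26,000.00    22,139.6336    88,558.5345
  Σ                 24,909.4661    94,024.0215
P = 24,909.4661; Macaulay duration = 94,024.0215 / 24,909.4661 = 3.77463 years.
Modified duration = D_Mac / (1 + y) = 3.77463 / 1.041 = 3.62597 years.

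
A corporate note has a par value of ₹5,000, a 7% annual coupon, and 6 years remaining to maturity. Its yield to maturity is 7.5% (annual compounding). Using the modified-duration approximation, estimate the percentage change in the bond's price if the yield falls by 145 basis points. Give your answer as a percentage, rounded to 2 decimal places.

Periodic yield y = 0.075. Modified duration first:
  t   CF        PV=CF/(1+0.075)^t    t·PV
  1       350.00       325.5814       325.5814
  2       350.00       302.8664       605.7328
  3       350.00       281.7362       845.2086
  4       350.00       262.0802     1,048.3207
  5       350.00       243.7955     1,218.9776
  6     5,350.00     3,466.5941    20,799.5647
  Σ                  4,882.6538    24,843.3859
P = 4,882.6538; D_Mac = 5.08809 yrs; D_mod = 5.08809/(1+0.075) = 4.73311 yrs.
ΔP/P ≈ -D_mod · Δy = -4.73311 × (-0.0145) = +0.068630 = +6.8630%.

+6.86%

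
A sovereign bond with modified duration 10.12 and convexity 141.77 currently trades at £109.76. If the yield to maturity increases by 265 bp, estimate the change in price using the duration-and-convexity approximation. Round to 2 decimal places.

-£23.97

Duration effect: -D_mod·Δy = -10.12 × (+0.0265) = -0.268180
Convexity effect: ½·C·(Δy)² = 0.5 × 141.77 × (0.0265)² = +0.04977899125
ΔP/P ≈ -0.268180 + 0.04977899125 = -0.21840100875
ΔP ≈ 109.76 × (-0.21840100875) = -23.9716947204.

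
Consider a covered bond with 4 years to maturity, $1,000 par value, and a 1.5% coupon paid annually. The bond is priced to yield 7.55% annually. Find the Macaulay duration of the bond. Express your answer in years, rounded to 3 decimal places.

3.900 years

Periodic yield y = 0.0755. Discount each cash flow and weight by its year:
  t   CF        PV=CF/(1+0.0755)^t    t·PV
  1        15.00        13.9470        13.9470
  2        15.00        12.9679        25.9358
  3        15.00        12.0576        36.1727
  4     1,015.00       758.6202     3,034.4807
  Σ                    797.5927     3,110.5362
Price P = Σ PV = 797.5927.
Macaulay duration = Σ(t·PV) / P = 3,110.5362 / 797.5927 = 3.89991 years.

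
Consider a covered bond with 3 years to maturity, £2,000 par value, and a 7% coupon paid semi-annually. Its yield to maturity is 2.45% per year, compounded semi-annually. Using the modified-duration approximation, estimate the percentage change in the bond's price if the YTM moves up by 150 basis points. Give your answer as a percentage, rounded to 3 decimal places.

-4.111%

Periodic yield y = 0.01225. Modified duration first:
  t   CF        PV=CF/(1+0.01225)^t    t·PV
  1        70.00        69.1529        69.1529
  2        70.00        68.3160       136.6320
  3        70.00        67.4893       202.4678
  4        70.00        66.6725       266.6901
  5        70.00        65.8657       329.3283
  6     2,070.00     1,924.1709    11,545.0251
  Σ                  2,261.6672    12,549.2963
P = 2,261.6672; D_Mac = 5.54869 half-year periods = 2.77435 yrs; D_mod = 2.77435/(1+0.01225) = 2.74077 yrs.
ΔP/P ≈ -D_mod · Δy = -2.74077 × (+0.015) = -0.041112 = -4.1112%.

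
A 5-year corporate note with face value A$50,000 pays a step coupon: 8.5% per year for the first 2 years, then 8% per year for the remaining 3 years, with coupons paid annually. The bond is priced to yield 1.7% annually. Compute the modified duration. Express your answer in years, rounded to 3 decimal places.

Periodic yield y = 0.017. First find Macaulay duration:
  t   CF        PV=CF/(1+0.017)^t    t·PV
  1     4,250.00     4,178.9577     4,178.9577
  2     4,250.00     4,109.1030     8,218.2059
  3     4,000.00     3,802.7444    11,408.2331
  4     4,000.00     3,739.1783    14,956.7134
  5    54,000.00    49,635.1107   248,175.5537
  Σ                 65,465.0941   286,937.6639
P = 65,465.0941; Macaulay duration = 286,937.6639 / 65,465.0941 = 4.38306 years.
Modified duration = D_Mac / (1 + y) = 4.38306 / 1.017 = 4.30980 years.

4.310 years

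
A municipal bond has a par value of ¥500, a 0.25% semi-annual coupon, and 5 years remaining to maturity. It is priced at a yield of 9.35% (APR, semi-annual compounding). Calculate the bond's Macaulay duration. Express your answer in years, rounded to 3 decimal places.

4.963 years

Periodic yield y = 0.04675. Discount each cash flow and weight by its period:
  t   CF        PV=CF/(1+0.04675)^t    t·PV
  1        0.625         0.5971         0.5971
  2        0.625         0.5704         1.1408
  3        0.625         0.5449         1.6348
  4        0.625         0.5206         2.0824
  5        0.625         0.4974         2.4868
  6        0.625         0.4751         2.8508
  7        0.625         0.4539         3.1774
  8        0.625         0.4336         3.4692
  9        0.625         0.4143         3.7285
  10     500.625       317.0172     3,170.1721
  Σ                    321.5246     3,191.3400
Price P = Σ PV = 321.5246.
Macaulay duration = Σ(t·PV) / P = 3,191.3400 / 321.5246 = 9.92565 half-year periods.
In years: 9.92565 / 2 = 4.96282 years.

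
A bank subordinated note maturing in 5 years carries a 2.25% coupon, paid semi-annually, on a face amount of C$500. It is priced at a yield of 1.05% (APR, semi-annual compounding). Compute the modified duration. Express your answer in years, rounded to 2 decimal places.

Periodic yield y = 0.00525. First find Macaulay duration:
  t   CF        PV=CF/(1+0.00525)^t    t·PV
  1        5.625         5.5956         5.5956
  2        5.625         5.5664        11.1328
  3        5.625         5.5373        16.6120
  4        5.625         5.5084        22.0336
  5        5.625         5.4796        27.3982
  6        5.625         5.4510        32.7061
  7        5.625         5.4226        37.9579
  8        5.625         5.3942        43.1539
  9        5.625         5.3661        48.2946
  10     505.625       479.8304     4,798.3036
  Σ                    529.1516     5,043.1883
P = 529.1516; Macaulay duration = 5,043.1883 / 529.1516 = 9.53071 half-year periods = 4.76535 years.
Modified duration = D_Mac / (1 + y) = 4.76535 / 1.00525 = 4.74047 years.

4.74 years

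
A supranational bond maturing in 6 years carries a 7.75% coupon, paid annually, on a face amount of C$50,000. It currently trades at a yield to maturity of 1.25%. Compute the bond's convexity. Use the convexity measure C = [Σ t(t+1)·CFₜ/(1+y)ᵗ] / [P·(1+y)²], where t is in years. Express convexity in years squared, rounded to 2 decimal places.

33.50

With y = 0.0125:
  t   CF        PV=CF/(1+0.0125)^t    t·PV        t(t+1)·PV
  1     3,875.00     3,827.1605     3,827.1605       7,654.3210
  2     3,875.00     3,779.9116     7,559.8232      22,679.4696
  3     3,875.00     3,733.2460    11,199.7381      44,798.9523
  4     3,875.00     3,687.1566    14,748.6263      73,743.1313
  5     3,875.00     3,641.6361    18,208.1806     109,249.0835
  6    53,875.00    50,005.4214   300,032.5287   2,100,227.7007
  Σ                 68,674.5322   355,576.0573   2,358,352.6583
P = 68,674.5322.
Convexity = Σ t(t+1)·PV / [P·(1+y)²] = 2,358,352.6583 / (68,674.5322 × 1.025156) = 33.49832.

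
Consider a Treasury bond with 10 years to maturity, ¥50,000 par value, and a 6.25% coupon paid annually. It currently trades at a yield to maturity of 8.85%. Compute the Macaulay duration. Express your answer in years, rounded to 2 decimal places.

Periodic yield y = 0.0885. Discount each cash flow and weight by its year:
  t   CF        PV=CF/(1+0.0885)^t    t·PV
  1     3,125.00     2,870.9233     2,870.9233
  2     3,125.00     2,637.5042     5,275.0083
  3     3,125.00     2,423.0631     7,269.1893
  4     3,125.00     2,226.0570     8,904.2282
  5     3,125.00     2,045.0685    10,225.3424
  6     3,125.00     1,878.7951    11,272.7707
  7     3,125.00     1,726.0405    12,082.2837
  8     3,125.00     1,585.7056    12,685.6446
  9     3,125.00     1,456.7805    13,111.0246
  10   53,125.00    22,751.7396   227,517.3964
  Σ                 41,601.6774   311,213.8114
Price P = Σ PV = 41,601.6774.
Macaulay duration = Σ(t·PV) / P = 311,213.8114 / 41,601.6774 = 7.48080 years.

7.48 years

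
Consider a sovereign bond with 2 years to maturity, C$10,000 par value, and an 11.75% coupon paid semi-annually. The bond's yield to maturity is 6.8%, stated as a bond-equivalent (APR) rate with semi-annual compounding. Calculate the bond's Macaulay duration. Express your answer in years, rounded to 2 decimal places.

1.85 years

Periodic yield y = 0.034. Discount each cash flow and weight by its period:
  t   CF        PV=CF/(1+0.034)^t    t·PV
  1       587.50       568.1818       568.1818
  2       587.50       549.4989     1,098.9977
  3       587.50       531.4302     1,594.2907
  4    10,587.50     9,262.1384    37,048.5538
  Σ                 10,911.2493    40,310.0240
Price P = Σ PV = 10,911.2493.
Macaulay duration = Σ(t·PV) / P = 40,310.0240 / 10,911.2493 = 3.69435 half-year periods.
In years: 3.69435 / 2 = 1.84718 years.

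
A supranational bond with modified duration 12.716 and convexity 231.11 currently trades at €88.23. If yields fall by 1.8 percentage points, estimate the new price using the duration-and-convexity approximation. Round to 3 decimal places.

Duration effect: -D_mod·Δy = -12.716 × (-0.018) = +0.228888
Convexity effect: ½·C·(Δy)² = 0.5 × 231.11 × (-0.018)² = +0.03743982
ΔP/P ≈ +0.228888 + 0.03743982 = +0.26632782
New price ≈ 88.23 × (1 + 0.26632782) = 111.7281035586.

€111.728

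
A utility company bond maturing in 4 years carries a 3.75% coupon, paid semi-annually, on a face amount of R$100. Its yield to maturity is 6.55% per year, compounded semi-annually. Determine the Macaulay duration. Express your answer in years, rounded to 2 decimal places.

3.74 years

Periodic yield y = 0.03275. Discount each cash flow and weight by its period:
  t   CF        PV=CF/(1+0.03275)^t    t·PV
  1        1.875         1.8155         1.8155
  2        1.875         1.7580         3.5159
  3        1.875         1.7022         5.1067
  4        1.875         1.6482         6.5930
  5        1.875         1.5960         7.9799
  6        1.875         1.5454         9.2722
  7        1.875         1.4964        10.4745
  8      101.875        78.7238       629.7903
  Σ                     90.2854       674.5479
Price P = Σ PV = 90.2854.
Macaulay duration = Σ(t·PV) / P = 674.5479 / 90.2854 = 7.47128 half-year periods.
In years: 7.47128 / 2 = 3.73564 years.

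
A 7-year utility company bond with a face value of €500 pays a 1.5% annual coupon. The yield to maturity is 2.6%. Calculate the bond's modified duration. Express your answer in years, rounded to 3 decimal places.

Periodic yield y = 0.026. First find Macaulay duration:
  t   CF        PV=CF/(1+0.026)^t    t·PV
  1         7.50         7.3099         7.3099
  2         7.50         7.1247        14.2494
  3         7.50         6.9442        20.8325
  4         7.50         6.7682        27.0727
  5         7.50         6.5967        32.9833
  6         7.50         6.4295        38.5770
  7       507.50       424.0377     2,968.2642
  Σ                    465.2109     3,109.2891
P = 465.2109; Macaulay duration = 3,109.2891 / 465.2109 = 6.68361 years.
Modified duration = D_Mac / (1 + y) = 6.68361 / 1.026 = 6.51424 years.

6.514 years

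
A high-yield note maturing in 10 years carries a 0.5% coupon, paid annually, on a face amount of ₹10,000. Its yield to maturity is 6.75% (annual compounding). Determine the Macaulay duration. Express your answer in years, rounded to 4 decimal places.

9.6782 years

Periodic yield y = 0.0675. Discount each cash flow and weight by its year:
  t   CF        PV=CF/(1+0.0675)^t    t·PV
  1        50.00        46.8384        46.8384
  2        50.00        43.8767        87.7535
  3        50.00        41.1023       123.3070
  4        50.00        38.5033       154.0134
  5        50.00        36.0687       180.3435
  6        50.00        33.7880       202.7281
  7        50.00        31.6515       221.5608
  8        50.00        29.6502       237.2012
  9        50.00        27.7753       249.9779
  10   10,050.00     5,229.8258    52,298.2582
  Σ                  5,559.0804    53,801.9819
Price P = Σ PV = 5,559.0804.
Macaulay duration = Σ(t·PV) / P = 53,801.9819 / 5,559.0804 = 9.67822 years.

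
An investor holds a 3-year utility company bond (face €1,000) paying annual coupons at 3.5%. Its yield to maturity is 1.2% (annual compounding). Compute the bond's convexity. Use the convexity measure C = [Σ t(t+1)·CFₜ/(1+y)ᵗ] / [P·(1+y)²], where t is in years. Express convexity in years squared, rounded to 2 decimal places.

11.21

With y = 0.012:
  t   CF        PV=CF/(1+0.012)^t    t·PV        t(t+1)·PV
  1        35.00        34.5850        34.5850          69.1700
  2        35.00        34.1749        68.3498         205.0493
  3     1,035.00       998.6167     2,995.8500      11,983.4001
  Σ                  1,067.3765     3,098.7848      12,257.6193
P = 1,067.3765.
Convexity = Σ t(t+1)·PV / [P·(1+y)²] = 12,257.6193 / (1,067.3765 × 1.024144) = 11.21315.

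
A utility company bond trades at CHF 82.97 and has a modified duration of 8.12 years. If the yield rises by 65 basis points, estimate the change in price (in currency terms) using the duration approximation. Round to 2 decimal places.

-CHF 4.38

Duration approximation: ΔP/P ≈ -D_mod · Δy = -8.12 × (+0.0065) = -0.052780.
ΔP ≈ 82.97 × (-0.052780) = -4.3791566.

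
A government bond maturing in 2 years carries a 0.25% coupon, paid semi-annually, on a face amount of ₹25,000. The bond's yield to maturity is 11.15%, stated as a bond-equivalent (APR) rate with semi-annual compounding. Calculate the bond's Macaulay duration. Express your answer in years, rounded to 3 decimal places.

1.996 years

Periodic yield y = 0.05575. Discount each cash flow and weight by its period:
  t   CF        PV=CF/(1+0.05575)^t    t·PV
  1        31.25        29.5998        29.5998
  2        31.25        28.0368        56.0735
  3        31.25        26.5563        79.6688
  4    25,031.25    20,148.2893    80,593.1571
  Σ                 20,232.4821    80,758.4992
Price P = Σ PV = 20,232.4821.
Macaulay duration = Σ(t·PV) / P = 80,758.4992 / 20,232.4821 = 3.99153 half-year periods.
In years: 3.99153 / 2 = 1.99576 years.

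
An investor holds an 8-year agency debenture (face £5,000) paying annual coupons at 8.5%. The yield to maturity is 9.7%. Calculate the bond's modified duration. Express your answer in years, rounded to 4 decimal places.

5.5135 years

Periodic yield y = 0.097. First find Macaulay duration:
  t   CF        PV=CF/(1+0.097)^t    t·PV
  1       425.00       387.4202       387.4202
  2       425.00       353.1634       706.3268
  3       425.00       321.9356       965.8069
  4       425.00       293.4691     1,173.8765
  5       425.00       267.5197     1,337.5986
  6       425.00       243.8648     1,463.1890
  7       425.00       222.3016     1,556.1110
  8     5,425.00     2,586.7039    20,693.6314
  Σ                  4,676.3784    28,283.9604
P = 4,676.3784; Macaulay duration = 28,283.9604 / 4,676.3784 = 6.04826 years.
Modified duration = D_Mac / (1 + y) = 6.04826 / 1.097 = 5.51346 years.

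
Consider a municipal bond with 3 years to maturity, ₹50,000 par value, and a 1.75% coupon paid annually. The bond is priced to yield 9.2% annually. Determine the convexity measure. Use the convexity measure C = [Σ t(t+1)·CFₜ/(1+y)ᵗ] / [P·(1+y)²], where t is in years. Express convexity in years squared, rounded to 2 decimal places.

With y = 0.092:
  t   CF        PV=CF/(1+0.092)^t    t·PV        t(t+1)·PV
  1       875.00       801.2821       801.2821       1,602.5641
  2       875.00       733.7748     1,467.5495       4,402.6486
  3    50,875.00    39,069.3789   117,208.1367     468,832.5468
  Σ                 40,604.4357   119,476.9683     474,837.7595
P = 40,604.4357.
Convexity = Σ t(t+1)·PV / [P·(1+y)²] = 474,837.7595 / (40,604.4357 × 1.192464) = 9.80678.

9.81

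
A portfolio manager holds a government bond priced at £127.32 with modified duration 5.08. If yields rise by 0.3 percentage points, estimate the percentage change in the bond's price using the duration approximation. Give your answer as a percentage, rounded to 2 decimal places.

-1.52%

Duration approximation: ΔP/P ≈ -D_mod · Δy = -5.08 × (+0.003) = -0.015240.
As a percentage: -1.5240%.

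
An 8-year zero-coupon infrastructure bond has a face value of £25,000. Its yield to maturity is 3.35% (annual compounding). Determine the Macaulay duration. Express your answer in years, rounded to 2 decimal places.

A zero-coupon bond has a single cash flow at maturity, so its Macaulay duration equals its maturity: 8 years.

8.00 years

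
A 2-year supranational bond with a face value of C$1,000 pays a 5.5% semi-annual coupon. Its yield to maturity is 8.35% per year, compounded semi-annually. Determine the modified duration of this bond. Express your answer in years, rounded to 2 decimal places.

Periodic yield y = 0.04175. First find Macaulay duration:
  t   CF        PV=CF/(1+0.04175)^t    t·PV
  1        27.50        26.3979        26.3979
  2        27.50        25.3399        50.6799
  3        27.50        24.3244        72.9732
  4     1,027.50       872.4244     3,489.6975
  Σ                    948.4866     3,639.7485
P = 948.4866; Macaulay duration = 3,639.7485 / 948.4866 = 3.83743 half-year periods = 1.91871 years.
Modified duration = D_Mac / (1 + y) = 1.91871 / 1.04175 = 1.84182 years.

1.84 years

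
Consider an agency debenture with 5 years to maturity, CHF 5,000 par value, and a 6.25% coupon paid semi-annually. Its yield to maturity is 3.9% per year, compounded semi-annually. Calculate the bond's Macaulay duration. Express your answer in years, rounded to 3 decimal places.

4.407 years

Periodic yield y = 0.0195. Discount each cash flow and weight by its period:
  t   CF        PV=CF/(1+0.0195)^t    t·PV
  1       156.25       153.2614       153.2614
  2       156.25       150.3300       300.6599
  3       156.25       147.4546       442.3638
  4       156.25       144.6342       578.5369
  5       156.25       141.8678       709.3391
  6       156.25       139.1543       834.9258
  7       156.25       136.4927       955.4489
  8       156.25       133.8820     1,071.0560
  9       156.25       131.3212     1,181.8911
  10    5,156.25     4,250.7118    42,507.1184
  Σ                  5,529.1101    48,734.6014
Price P = Σ PV = 5,529.1101.
Macaulay duration = Σ(t·PV) / P = 48,734.6014 / 5,529.1101 = 8.81419 half-year periods.
In years: 8.81419 / 2 = 4.40709 years.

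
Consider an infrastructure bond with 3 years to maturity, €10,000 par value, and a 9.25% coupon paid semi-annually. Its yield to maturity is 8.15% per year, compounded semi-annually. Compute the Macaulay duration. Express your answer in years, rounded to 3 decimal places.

2.692 years

Periodic yield y = 0.04075. Discount each cash flow and weight by its period:
  t   CF        PV=CF/(1+0.04075)^t    t·PV
  1       462.50       444.3911       444.3911
  2       462.50       426.9912       853.9823
  3       462.50       410.2726     1,230.8177
  4       462.50       394.2086     1,576.8343
  5       462.50       378.7735     1,893.8677
  6    10,462.50     8,232.9780    49,397.8679
  Σ                 10,287.6149    55,397.7610
Price P = Σ PV = 10,287.6149.
Macaulay duration = Σ(t·PV) / P = 55,397.7610 / 10,287.6149 = 5.38490 half-year periods.
In years: 5.38490 / 2 = 2.69245 years.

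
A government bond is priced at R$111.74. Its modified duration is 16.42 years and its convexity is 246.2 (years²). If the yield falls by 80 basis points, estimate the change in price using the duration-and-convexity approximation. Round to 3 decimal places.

Duration effect: -D_mod·Δy = -16.42 × (-0.008) = +0.131360
Convexity effect: ½·C·(Δy)² = 0.5 × 246.2 × (-0.008)² = +0.0078784
ΔP/P ≈ +0.131360 + 0.0078784 = +0.1392384
ΔP ≈ 111.74 × (+0.1392384) = +15.558498816.

+R$15.558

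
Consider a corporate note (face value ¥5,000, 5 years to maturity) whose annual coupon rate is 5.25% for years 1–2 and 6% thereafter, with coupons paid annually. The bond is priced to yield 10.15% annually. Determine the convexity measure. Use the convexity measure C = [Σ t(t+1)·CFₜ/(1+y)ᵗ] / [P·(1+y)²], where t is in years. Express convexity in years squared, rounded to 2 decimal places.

21.16

With y = 0.1015:
  t   CF        PV=CF/(1+0.1015)^t    t·PV        t(t+1)·PV
  1       262.50       238.3114       238.3114         476.6228
  2       262.50       216.3517       432.7034       1,298.1102
  3       300.00       224.4749       673.4246       2,693.6986
  4       300.00       203.7902       815.1607       4,075.8036
  5     5,300.00     3,268.5367    16,342.6834      98,056.1002
  Σ                  4,151.4648    18,502.2835     106,600.3353
P = 4,151.4648.
Convexity = Σ t(t+1)·PV / [P·(1+y)²] = 106,600.3353 / (4,151.4648 × 1.213302) = 21.16353.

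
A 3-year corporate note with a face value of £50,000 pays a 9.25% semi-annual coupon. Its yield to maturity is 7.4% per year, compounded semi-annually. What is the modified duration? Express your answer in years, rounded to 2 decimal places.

Periodic yield y = 0.037. First find Macaulay duration:
  t   CF        PV=CF/(1+0.037)^t    t·PV
  1     2,312.50     2,229.9904     2,229.9904
  2     2,312.50     2,150.4246     4,300.8493
  3     2,312.50     2,073.6978     6,221.0935
  4     2,312.50     1,999.7086     7,998.8344
  5     2,312.50     1,928.3593     9,641.7966
  6    52,312.50    42,066.1666   252,396.9993
  Σ                 52,448.3473   282,789.5634
P = 52,448.3473; Macaulay duration = 282,789.5634 / 52,448.3473 = 5.39177 half-year periods = 2.69589 years.
Modified duration = D_Mac / (1 + y) = 2.69589 / 1.037 = 2.59970 years.

2.60 years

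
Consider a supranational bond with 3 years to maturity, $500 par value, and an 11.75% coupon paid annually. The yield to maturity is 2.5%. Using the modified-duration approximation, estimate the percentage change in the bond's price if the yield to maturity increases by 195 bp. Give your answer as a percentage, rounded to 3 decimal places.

Periodic yield y = 0.025. Modified duration first:
  t   CF        PV=CF/(1+0.025)^t    t·PV
  1        58.75        57.3171        57.3171
  2        58.75        55.9191       111.8382
  3       558.75       518.8549     1,556.5648
  Σ                    632.0911     1,725.7200
P = 632.0911; D_Mac = 2.73018 yrs; D_mod = 2.73018/(1+0.025) = 2.66359 yrs.
ΔP/P ≈ -D_mod · Δy = -2.66359 × (+0.0195) = -0.051940 = -5.1940%.

-5.194%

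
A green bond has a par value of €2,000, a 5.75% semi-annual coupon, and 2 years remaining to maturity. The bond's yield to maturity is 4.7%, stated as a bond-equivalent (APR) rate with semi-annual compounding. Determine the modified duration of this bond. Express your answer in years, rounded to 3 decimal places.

Periodic yield y = 0.0235. First find Macaulay duration:
  t   CF        PV=CF/(1+0.0235)^t    t·PV
  1        57.50        56.1798        56.1798
  2        57.50        54.8899       109.7797
  3        57.50        53.6296       160.8887
  4     2,057.50     1,874.9447     7,499.7787
  Σ                  2,039.6439     7,826.6269
P = 2,039.6439; Macaulay duration = 7,826.6269 / 2,039.6439 = 3.83725 half-year periods = 1.91863 years.
Modified duration = D_Mac / (1 + y) = 1.91863 / 1.0235 = 1.87457 years.

1.875 years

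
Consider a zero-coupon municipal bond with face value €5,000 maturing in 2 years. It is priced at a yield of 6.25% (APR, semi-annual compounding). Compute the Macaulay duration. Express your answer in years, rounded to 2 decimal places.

2.00 years

A zero-coupon bond has a single cash flow at maturity, so its Macaulay duration equals its maturity: 2 years.
(Equivalently: 4 semi-annual periods ÷ 2 = 2 years.)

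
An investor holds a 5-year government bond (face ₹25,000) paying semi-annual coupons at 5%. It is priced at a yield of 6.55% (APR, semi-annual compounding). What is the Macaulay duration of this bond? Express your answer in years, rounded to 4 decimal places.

4.4640 years

Periodic yield y = 0.03275. Discount each cash flow and weight by its period:
  t   CF        PV=CF/(1+0.03275)^t    t·PV
  1       625.00       605.1803       605.1803
  2       625.00       585.9892     1,171.9784
  3       625.00       567.4066     1,702.2199
  4       625.00       549.4133     2,197.6534
  5       625.00       531.9906     2,659.9532
  6       625.00       515.1205     3,090.7227
  7       625.00       498.7852     3,491.4967
  8       625.00       482.9680     3,863.7443
  9       625.00       467.6524     4,208.8718
  10   25,625.00    18,565.7218   185,657.2176
  Σ                 23,370.2281   208,649.0383
Price P = Σ PV = 23,370.2281.
Macaulay duration = Σ(t·PV) / P = 208,649.0383 / 23,370.2281 = 8.92798 half-year periods.
In years: 8.92798 / 2 = 4.46399 years.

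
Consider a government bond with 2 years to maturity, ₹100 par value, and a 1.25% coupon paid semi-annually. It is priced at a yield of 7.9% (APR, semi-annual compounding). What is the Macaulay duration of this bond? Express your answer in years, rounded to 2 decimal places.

Periodic yield y = 0.0395. Discount each cash flow and weight by its period:
  t   CF        PV=CF/(1+0.0395)^t    t·PV
  1        0.625         0.6013         0.6013
  2        0.625         0.5784         1.1568
  3        0.625         0.5564         1.6693
  4      100.625        86.1803       344.7211
  Σ                     87.9164       348.1485
Price P = Σ PV = 87.9164.
Macaulay duration = Σ(t·PV) / P = 348.1485 / 87.9164 = 3.96000 half-year periods.
In years: 3.96000 / 2 = 1.98000 years.

1.98 years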